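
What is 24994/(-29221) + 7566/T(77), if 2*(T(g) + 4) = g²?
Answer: 294182698/173017541 ≈ 1.7003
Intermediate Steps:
T(g) = -4 + g²/2
24994/(-29221) + 7566/T(77) = 24994/(-29221) + 7566/(-4 + (½)*77²) = 24994*(-1/29221) + 7566/(-4 + (½)*5929) = -24994/29221 + 7566/(-4 + 5929/2) = -24994/29221 + 7566/(5921/2) = -24994/29221 + 7566*(2/5921) = -24994/29221 + 15132/5921 = 294182698/173017541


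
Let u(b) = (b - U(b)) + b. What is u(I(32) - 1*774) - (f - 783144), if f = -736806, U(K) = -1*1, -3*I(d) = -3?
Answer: 1518405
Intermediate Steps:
I(d) = 1 (I(d) = -1/3*(-3) = 1)
U(K) = -1
u(b) = 1 + 2*b (u(b) = (b - 1*(-1)) + b = (b + 1) + b = (1 + b) + b = 1 + 2*b)
u(I(32) - 1*774) - (f - 783144) = (1 + 2*(1 - 1*774)) - (-736806 - 783144) = (1 + 2*(1 - 774)) - 1*(-1519950) = (1 + 2*(-773)) + 1519950 = (1 - 1546) + 1519950 = -1545 + 1519950 = 1518405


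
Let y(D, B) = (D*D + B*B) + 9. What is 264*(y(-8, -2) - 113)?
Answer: -9504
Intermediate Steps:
y(D, B) = 9 + B² + D² (y(D, B) = (D² + B²) + 9 = (B² + D²) + 9 = 9 + B² + D²)
264*(y(-8, -2) - 113) = 264*((9 + (-2)² + (-8)²) - 113) = 264*((9 + 4 + 64) - 113) = 264*(77 - 113) = 264*(-36) = -9504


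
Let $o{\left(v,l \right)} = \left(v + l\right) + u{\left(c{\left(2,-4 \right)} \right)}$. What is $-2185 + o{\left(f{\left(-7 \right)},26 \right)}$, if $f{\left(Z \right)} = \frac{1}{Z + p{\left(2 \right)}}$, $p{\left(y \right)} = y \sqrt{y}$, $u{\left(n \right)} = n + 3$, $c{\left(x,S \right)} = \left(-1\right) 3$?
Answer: $- \frac{88526}{41} - \frac{2 \sqrt{2}}{41} \approx -2159.2$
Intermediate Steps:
$c{\left(x,S \right)} = -3$
$u{\left(n \right)} = 3 + n$
$p{\left(y \right)} = y^{\frac{3}{2}}$
$f{\left(Z \right)} = \frac{1}{Z + 2 \sqrt{2}}$ ($f{\left(Z \right)} = \frac{1}{Z + 2^{\frac{3}{2}}} = \frac{1}{Z + 2 \sqrt{2}}$)
$o{\left(v,l \right)} = l + v$ ($o{\left(v,l \right)} = \left(v + l\right) + \left(3 - 3\right) = \left(l + v\right) + 0 = l + v$)
$-2185 + o{\left(f{\left(-7 \right)},26 \right)} = -2185 + \left(26 + \frac{1}{-7 + 2 \sqrt{2}}\right) = -2159 + \frac{1}{-7 + 2 \sqrt{2}}$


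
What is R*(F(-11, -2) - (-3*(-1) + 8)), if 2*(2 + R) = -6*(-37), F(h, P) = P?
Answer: -1417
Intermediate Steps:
R = 109 (R = -2 + (-6*(-37))/2 = -2 + (½)*222 = -2 + 111 = 109)
R*(F(-11, -2) - (-3*(-1) + 8)) = 109*(-2 - (-3*(-1) + 8)) = 109*(-2 - (3 + 8)) = 109*(-2 - 1*11) = 109*(-2 - 11) = 109*(-13) = -1417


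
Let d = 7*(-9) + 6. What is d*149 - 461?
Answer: -8954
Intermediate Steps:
d = -57 (d = -63 + 6 = -57)
d*149 - 461 = -57*149 - 461 = -8493 - 461 = -8954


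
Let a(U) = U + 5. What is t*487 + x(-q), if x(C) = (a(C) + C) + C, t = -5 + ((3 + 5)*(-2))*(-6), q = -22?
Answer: 44388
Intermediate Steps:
a(U) = 5 + U
t = 91 (t = -5 + (8*(-2))*(-6) = -5 - 16*(-6) = -5 + 96 = 91)
x(C) = 5 + 3*C (x(C) = ((5 + C) + C) + C = (5 + 2*C) + C = 5 + 3*C)
t*487 + x(-q) = 91*487 + (5 + 3*(-1*(-22))) = 44317 + (5 + 3*22) = 44317 + (5 + 66) = 44317 + 71 = 44388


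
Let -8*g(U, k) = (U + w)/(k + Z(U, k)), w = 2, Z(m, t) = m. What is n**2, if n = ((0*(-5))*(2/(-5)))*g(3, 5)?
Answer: 0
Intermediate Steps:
g(U, k) = -(2 + U)/(8*(U + k)) (g(U, k) = -(U + 2)/(8*(k + U)) = -(2 + U)/(8*(U + k)))
n = 0 (n = ((0*(-5))*(2/(-5)))*((-2 - 1*3)/(8*(3 + 5))) = (0*(2*(-1/5)))*((1/8)*(-2 - 3)/8) = (0*(-2/5))*((1/8)*(1/8)*(-5)) = 0*(-5/64) = 0)
n**2 = 0**2 = 0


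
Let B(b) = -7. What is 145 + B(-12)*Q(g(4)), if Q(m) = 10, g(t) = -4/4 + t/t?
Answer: 75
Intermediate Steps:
g(t) = 0 (g(t) = -4*¼ + 1 = -1 + 1 = 0)
145 + B(-12)*Q(g(4)) = 145 - 7*10 = 145 - 70 = 75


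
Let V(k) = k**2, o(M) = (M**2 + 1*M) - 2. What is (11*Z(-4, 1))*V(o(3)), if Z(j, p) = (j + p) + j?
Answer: -7700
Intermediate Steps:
Z(j, p) = p + 2*j
o(M) = -2 + M + M**2 (o(M) = (M**2 + M) - 2 = (M + M**2) - 2 = -2 + M + M**2)
(11*Z(-4, 1))*V(o(3)) = (11*(1 + 2*(-4)))*(-2 + 3 + 3**2)**2 = (11*(1 - 8))*(-2 + 3 + 9)**2 = (11*(-7))*10**2 = -77*100 = -7700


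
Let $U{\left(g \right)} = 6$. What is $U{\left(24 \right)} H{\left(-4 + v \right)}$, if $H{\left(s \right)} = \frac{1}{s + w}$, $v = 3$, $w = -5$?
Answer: $-1$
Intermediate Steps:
$H{\left(s \right)} = \frac{1}{-5 + s}$ ($H{\left(s \right)} = \frac{1}{s - 5} = \frac{1}{-5 + s}$)
$U{\left(24 \right)} H{\left(-4 + v \right)} = \frac{6}{-5 + \left(-4 + 3\right)} = \frac{6}{-5 - 1} = \frac{6}{-6} = 6 \left(- \frac{1}{6}\right) = -1$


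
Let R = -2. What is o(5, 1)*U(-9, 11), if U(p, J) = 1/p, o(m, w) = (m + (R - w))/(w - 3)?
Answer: ⅑ ≈ 0.11111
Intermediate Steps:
o(m, w) = (-2 + m - w)/(-3 + w) (o(m, w) = (m + (-2 - w))/(w - 3) = (-2 + m - w)/(-3 + w))
o(5, 1)*U(-9, 11) = ((-2 + 5 - 1*1)/(-3 + 1))/(-9) = ((-2 + 5 - 1)/(-2))*(-⅑) = -½*2*(-⅑) = -1*(-⅑) = ⅑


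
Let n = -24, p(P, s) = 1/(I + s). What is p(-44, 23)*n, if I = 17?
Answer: -3/5 ≈ -0.60000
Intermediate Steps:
p(P, s) = 1/(17 + s)
p(-44, 23)*n = -24/(17 + 23) = -24/40 = (1/40)*(-24) = -3/5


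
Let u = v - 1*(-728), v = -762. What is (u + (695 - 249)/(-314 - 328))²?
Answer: 124032769/103041 ≈ 1203.7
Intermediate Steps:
u = -34 (u = -762 - 1*(-728) = -762 + 728 = -34)
(u + (695 - 249)/(-314 - 328))² = (-34 + (695 - 249)/(-314 - 328))² = (-34 + 446/(-642))² = (-34 + 446*(-1/642))² = (-34 - 223/321)² = (-11137/321)² = 124032769/103041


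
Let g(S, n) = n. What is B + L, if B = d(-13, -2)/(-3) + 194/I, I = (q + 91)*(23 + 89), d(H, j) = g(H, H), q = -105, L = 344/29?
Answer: 1096217/68208 ≈ 16.072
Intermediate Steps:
L = 344/29 (L = 344*(1/29) = 344/29 ≈ 11.862)
d(H, j) = H
I = -1568 (I = (-105 + 91)*(23 + 89) = -14*112 = -1568)
B = 9901/2352 (B = -13/(-3) + 194/(-1568) = -13*(-⅓) + 194*(-1/1568) = 13/3 - 97/784 = 9901/2352 ≈ 4.2096)
B + L = 9901/2352 + 344/29 = 1096217/68208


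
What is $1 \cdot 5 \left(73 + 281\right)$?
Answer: $1770$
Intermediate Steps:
$1 \cdot 5 \left(73 + 281\right) = 5 \cdot 354 = 1770$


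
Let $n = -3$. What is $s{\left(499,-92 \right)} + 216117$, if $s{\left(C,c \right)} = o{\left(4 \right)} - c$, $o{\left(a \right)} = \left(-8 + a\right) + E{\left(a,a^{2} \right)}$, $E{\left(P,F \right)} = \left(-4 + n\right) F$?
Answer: $216093$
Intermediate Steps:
$E{\left(P,F \right)} = - 7 F$ ($E{\left(P,F \right)} = \left(-4 - 3\right) F = - 7 F$)
$o{\left(a \right)} = -8 + a - 7 a^{2}$ ($o{\left(a \right)} = \left(-8 + a\right) - 7 a^{2} = -8 + a - 7 a^{2}$)
$s{\left(C,c \right)} = -116 - c$ ($s{\left(C,c \right)} = \left(-8 + 4 - 7 \cdot 4^{2}\right) - c = \left(-8 + 4 - 112\right) - c = -116 - c$)
$s{\left(499,-92 \right)} + 216117 = \left(-116 - -92\right) + 216117 = \left(-116 + 92\right) + 216117 = -24 + 216117 = 216093$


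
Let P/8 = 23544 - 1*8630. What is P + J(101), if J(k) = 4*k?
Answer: 119716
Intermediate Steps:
P = 119312 (P = 8*(23544 - 1*8630) = 8*(23544 - 8630) = 8*14914 = 119312)
P + J(101) = 119312 + 4*101 = 119312 + 404 = 119716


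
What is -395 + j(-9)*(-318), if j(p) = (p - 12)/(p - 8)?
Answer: -13393/17 ≈ -787.82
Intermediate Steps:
j(p) = (-12 + p)/(-8 + p)
-395 + j(-9)*(-318) = -395 + ((-12 - 9)/(-8 - 9))*(-318) = -395 + (-21/(-17))*(-318) = -395 - 1/17*(-21)*(-318) = -395 + (21/17)*(-318) = -395 - 6678/17 = -13393/17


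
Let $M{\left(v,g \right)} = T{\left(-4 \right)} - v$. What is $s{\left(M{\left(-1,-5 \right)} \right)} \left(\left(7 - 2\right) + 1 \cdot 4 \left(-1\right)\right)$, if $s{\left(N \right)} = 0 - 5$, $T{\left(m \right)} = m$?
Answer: $-5$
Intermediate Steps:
$M{\left(v,g \right)} = -4 - v$
$s{\left(N \right)} = -5$
$s{\left(M{\left(-1,-5 \right)} \right)} \left(\left(7 - 2\right) + 1 \cdot 4 \left(-1\right)\right) = - 5 \left(\left(7 - 2\right) + 1 \cdot 4 \left(-1\right)\right) = - 5 \left(5 + 4 \left(-1\right)\right) = - 5 \left(5 - 4\right) = \left(-5\right) 1 = -5$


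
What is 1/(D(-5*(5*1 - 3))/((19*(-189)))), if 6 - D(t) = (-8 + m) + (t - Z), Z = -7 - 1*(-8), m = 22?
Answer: -1197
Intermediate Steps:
Z = 1 (Z = -7 + 8 = 1)
D(t) = -7 - t (D(t) = 6 - ((-8 + 22) + (t - 1*1)) = 6 - (14 + (t - 1)) = 6 - (14 + (-1 + t)) = 6 - (13 + t) = 6 + (-13 - t) = -7 - t)
1/(D(-5*(5*1 - 3))/((19*(-189)))) = 1/((-7 - (-5)*(5*1 - 3))/((19*(-189)))) = 1/((-7 - (-5)*(5 - 3))/(-3591)) = 1/((-7 - (-5)*2)*(-1/3591)) = 1/((-7 - 1*(-10))*(-1/3591)) = 1/((-7 + 10)*(-1/3591)) = 1/(3*(-1/3591)) = 1/(-1/1197) = -1197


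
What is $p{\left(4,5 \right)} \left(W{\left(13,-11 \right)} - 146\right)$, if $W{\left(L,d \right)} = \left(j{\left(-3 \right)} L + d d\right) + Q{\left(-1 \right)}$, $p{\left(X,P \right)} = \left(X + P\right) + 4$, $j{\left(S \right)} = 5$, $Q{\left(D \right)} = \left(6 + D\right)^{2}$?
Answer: $845$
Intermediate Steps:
$p{\left(X,P \right)} = 4 + P + X$ ($p{\left(X,P \right)} = \left(P + X\right) + 4 = 4 + P + X$)
$W{\left(L,d \right)} = 25 + d^{2} + 5 L$ ($W{\left(L,d \right)} = \left(5 L + d d\right) + \left(6 - 1\right)^{2} = \left(5 L + d^{2}\right) + 5^{2} = \left(d^{2} + 5 L\right) + 25 = 25 + d^{2} + 5 L$)
$p{\left(4,5 \right)} \left(W{\left(13,-11 \right)} - 146\right) = \left(4 + 5 + 4\right) \left(\left(25 + \left(-11\right)^{2} + 5 \cdot 13\right) - 146\right) = 13 \left(\left(25 + 121 + 65\right) - 146\right) = 13 \left(211 - 146\right) = 13 \cdot 65 = 845$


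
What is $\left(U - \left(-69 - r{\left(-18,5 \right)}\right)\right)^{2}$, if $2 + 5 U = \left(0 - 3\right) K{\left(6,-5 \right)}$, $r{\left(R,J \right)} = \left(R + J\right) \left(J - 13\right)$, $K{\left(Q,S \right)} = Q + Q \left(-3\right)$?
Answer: $\frac{808201}{25} \approx 32328.0$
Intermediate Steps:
$K{\left(Q,S \right)} = - 2 Q$ ($K{\left(Q,S \right)} = Q - 3 Q = - 2 Q$)
$r{\left(R,J \right)} = \left(-13 + J\right) \left(J + R\right)$ ($r{\left(R,J \right)} = \left(J + R\right) \left(-13 + J\right) = \left(-13 + J\right) \left(J + R\right)$)
$U = \frac{34}{5}$ ($U = - \frac{2}{5} + \frac{\left(0 - 3\right) \left(\left(-2\right) 6\right)}{5} = - \frac{2}{5} + \frac{\left(-3\right) \left(-12\right)}{5} = - \frac{2}{5} + \frac{1}{5} \cdot 36 = - \frac{2}{5} + \frac{36}{5} = \frac{34}{5} \approx 6.8$)
$\left(U - \left(-69 - r{\left(-18,5 \right)}\right)\right)^{2} = \left(\frac{34}{5} + \left(\left(\left(5^{2} - 65 - -234 + 5 \left(-18\right)\right) + 107\right) - 38\right)\right)^{2} = \left(\frac{34}{5} + \left(\left(\left(25 - 65 + 234 - 90\right) + 107\right) - 38\right)\right)^{2} = \left(\frac{34}{5} + \left(\left(104 + 107\right) - 38\right)\right)^{2} = \left(\frac{34}{5} + \left(211 - 38\right)\right)^{2} = \left(\frac{34}{5} + 173\right)^{2} = \left(\frac{899}{5}\right)^{2} = \frac{808201}{25}$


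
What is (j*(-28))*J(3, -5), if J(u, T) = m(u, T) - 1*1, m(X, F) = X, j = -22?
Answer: 1232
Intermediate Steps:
J(u, T) = -1 + u (J(u, T) = u - 1*1 = u - 1 = -1 + u)
(j*(-28))*J(3, -5) = (-22*(-28))*(-1 + 3) = 616*2 = 1232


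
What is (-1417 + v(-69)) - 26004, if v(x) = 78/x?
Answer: -630709/23 ≈ -27422.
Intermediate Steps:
(-1417 + v(-69)) - 26004 = (-1417 + 78/(-69)) - 26004 = (-1417 + 78*(-1/69)) - 26004 = (-1417 - 26/23) - 26004 = -32617/23 - 26004 = -630709/23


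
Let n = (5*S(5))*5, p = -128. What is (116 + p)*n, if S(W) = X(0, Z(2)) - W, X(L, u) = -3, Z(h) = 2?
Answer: 2400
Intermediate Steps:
S(W) = -3 - W
n = -200 (n = (5*(-3 - 1*5))*5 = (5*(-3 - 5))*5 = (5*(-8))*5 = -40*5 = -200)
(116 + p)*n = (116 - 128)*(-200) = -12*(-200) = 2400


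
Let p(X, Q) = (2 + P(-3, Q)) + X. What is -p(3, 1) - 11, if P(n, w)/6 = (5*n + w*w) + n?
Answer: 86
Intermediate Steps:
P(n, w) = 6*w**2 + 36*n (P(n, w) = 6*((5*n + w*w) + n) = 6*((5*n + w**2) + n) = 6*((w**2 + 5*n) + n) = 6*(w**2 + 6*n) = 6*w**2 + 36*n)
p(X, Q) = -106 + X + 6*Q**2 (p(X, Q) = (2 + (6*Q**2 + 36*(-3))) + X = (2 + (6*Q**2 - 108)) + X = (2 + (-108 + 6*Q**2)) + X = (-106 + 6*Q**2) + X = -106 + X + 6*Q**2)
-p(3, 1) - 11 = -(-106 + 3 + 6*1**2) - 11 = -(-106 + 3 + 6*1) - 11 = -(-106 + 3 + 6) - 11 = -1*(-97) - 11 = 97 - 11 = 86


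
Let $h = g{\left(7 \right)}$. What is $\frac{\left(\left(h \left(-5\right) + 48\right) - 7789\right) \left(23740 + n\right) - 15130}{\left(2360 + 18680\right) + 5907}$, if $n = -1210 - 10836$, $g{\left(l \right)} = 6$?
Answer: $- \frac{90889204}{26947} \approx -3372.9$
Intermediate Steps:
$h = 6$
$n = -12046$ ($n = -1210 - 10836 = -12046$)
$\frac{\left(\left(h \left(-5\right) + 48\right) - 7789\right) \left(23740 + n\right) - 15130}{\left(2360 + 18680\right) + 5907} = \frac{\left(\left(6 \left(-5\right) + 48\right) - 7789\right) \left(23740 - 12046\right) - 15130}{\left(2360 + 18680\right) + 5907} = \frac{\left(\left(-30 + 48\right) - 7789\right) 11694 - 15130}{21040 + 5907} = \frac{\left(18 - 7789\right) 11694 - 15130}{26947} = \left(\left(-7771\right) 11694 - 15130\right) \frac{1}{26947} = \left(-90874074 - 15130\right) \frac{1}{26947} = \left(-90889204\right) \frac{1}{26947} = - \frac{90889204}{26947}$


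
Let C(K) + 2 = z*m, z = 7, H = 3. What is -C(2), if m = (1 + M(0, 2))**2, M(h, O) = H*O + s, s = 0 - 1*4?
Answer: -61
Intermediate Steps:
s = -4 (s = 0 - 4 = -4)
M(h, O) = -4 + 3*O (M(h, O) = 3*O - 4 = -4 + 3*O)
m = 9 (m = (1 + (-4 + 3*2))**2 = (1 + (-4 + 6))**2 = (1 + 2)**2 = 3**2 = 9)
C(K) = 61 (C(K) = -2 + 7*9 = -2 + 63 = 61)
-C(2) = -1*61 = -61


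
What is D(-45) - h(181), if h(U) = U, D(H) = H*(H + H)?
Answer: 3869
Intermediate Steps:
D(H) = 2*H² (D(H) = H*(2*H) = 2*H²)
D(-45) - h(181) = 2*(-45)² - 1*181 = 2*2025 - 181 = 4050 - 181 = 3869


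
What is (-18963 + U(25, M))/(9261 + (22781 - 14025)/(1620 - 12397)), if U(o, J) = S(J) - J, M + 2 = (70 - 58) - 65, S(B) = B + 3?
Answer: -204331920/99797041 ≈ -2.0475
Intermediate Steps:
S(B) = 3 + B
M = -55 (M = -2 + ((70 - 58) - 65) = -2 + (12 - 65) = -2 - 53 = -55)
U(o, J) = 3 (U(o, J) = (3 + J) - J = 3)
(-18963 + U(25, M))/(9261 + (22781 - 14025)/(1620 - 12397)) = (-18963 + 3)/(9261 + (22781 - 14025)/(1620 - 12397)) = -18960/(9261 + 8756/(-10777)) = -18960/(9261 + 8756*(-1/10777)) = -18960/(9261 - 8756/10777) = -18960/99797041/10777 = -18960*10777/99797041 = -204331920/99797041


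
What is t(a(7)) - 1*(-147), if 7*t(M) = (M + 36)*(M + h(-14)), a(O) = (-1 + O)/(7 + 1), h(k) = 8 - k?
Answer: 4263/16 ≈ 266.44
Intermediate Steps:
a(O) = -⅛ + O/8 (a(O) = (-1 + O)/8 = (-1 + O)*(⅛) = -⅛ + O/8)
t(M) = (22 + M)*(36 + M)/7 (t(M) = ((M + 36)*(M + (8 - 1*(-14))))/7 = ((36 + M)*(M + (8 + 14)))/7 = ((36 + M)*(M + 22))/7 = ((36 + M)*(22 + M))/7 = ((22 + M)*(36 + M))/7 = (22 + M)*(36 + M)/7)
t(a(7)) - 1*(-147) = (792/7 + (-⅛ + (⅛)*7)²/7 + 58*(-⅛ + (⅛)*7)/7) - 1*(-147) = (792/7 + (-⅛ + 7/8)²/7 + 58*(-⅛ + 7/8)/7) + 147 = (792/7 + (¾)²/7 + (58/7)*(¾)) + 147 = (792/7 + (⅐)*(9/16) + 87/14) + 147 = (792/7 + 9/112 + 87/14) + 147 = 1911/16 + 147 = 4263/16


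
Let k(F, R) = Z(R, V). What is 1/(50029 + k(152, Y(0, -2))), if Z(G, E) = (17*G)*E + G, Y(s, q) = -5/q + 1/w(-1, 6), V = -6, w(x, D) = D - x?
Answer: 14/696669 ≈ 2.0096e-5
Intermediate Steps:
Y(s, q) = ⅐ - 5/q (Y(s, q) = -5/q + 1/(6 - 1*(-1)) = -5/q + 1/(6 + 1) = -5/q + 1/7 = -5/q + 1*(⅐) = -5/q + ⅐ = ⅐ - 5/q)
Z(G, E) = G + 17*E*G (Z(G, E) = 17*E*G + G = G + 17*E*G)
k(F, R) = -101*R (k(F, R) = R*(1 + 17*(-6)) = R*(1 - 102) = R*(-101) = -101*R)
1/(50029 + k(152, Y(0, -2))) = 1/(50029 - 101*(-35 - 2)/(7*(-2))) = 1/(50029 - 101*(-1)*(-37)/(7*2)) = 1/(50029 - 101*37/14) = 1/(50029 - 3737/14) = 1/(696669/14) = 14/696669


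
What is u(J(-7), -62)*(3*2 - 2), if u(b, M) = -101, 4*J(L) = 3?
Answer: -404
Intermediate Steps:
J(L) = ¾ (J(L) = (¼)*3 = ¾)
u(J(-7), -62)*(3*2 - 2) = -101*(3*2 - 2) = -101*(6 - 2) = -101*4 = -404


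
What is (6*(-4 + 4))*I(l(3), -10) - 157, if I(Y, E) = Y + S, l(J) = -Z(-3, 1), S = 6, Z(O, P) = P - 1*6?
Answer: -157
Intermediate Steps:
Z(O, P) = -6 + P (Z(O, P) = P - 6 = -6 + P)
l(J) = 5 (l(J) = -(-6 + 1) = -1*(-5) = 5)
I(Y, E) = 6 + Y (I(Y, E) = Y + 6 = 6 + Y)
(6*(-4 + 4))*I(l(3), -10) - 157 = (6*(-4 + 4))*(6 + 5) - 157 = (6*0)*11 - 157 = 0*11 - 157 = 0 - 157 = -157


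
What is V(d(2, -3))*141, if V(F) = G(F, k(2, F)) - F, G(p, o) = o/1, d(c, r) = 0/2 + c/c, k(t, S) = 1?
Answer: 0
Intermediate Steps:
d(c, r) = 1 (d(c, r) = 0*(½) + 1 = 0 + 1 = 1)
G(p, o) = o (G(p, o) = o*1 = o)
V(F) = 1 - F
V(d(2, -3))*141 = (1 - 1*1)*141 = (1 - 1)*141 = 0*141 = 0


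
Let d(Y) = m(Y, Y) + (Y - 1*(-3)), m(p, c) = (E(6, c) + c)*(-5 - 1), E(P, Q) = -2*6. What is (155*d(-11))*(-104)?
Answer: -2095600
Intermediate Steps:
E(P, Q) = -12
m(p, c) = 72 - 6*c (m(p, c) = (-12 + c)*(-5 - 1) = (-12 + c)*(-6) = 72 - 6*c)
d(Y) = 75 - 5*Y (d(Y) = (72 - 6*Y) + (Y - 1*(-3)) = (72 - 6*Y) + (Y + 3) = (72 - 6*Y) + (3 + Y) = 75 - 5*Y)
(155*d(-11))*(-104) = (155*(75 - 5*(-11)))*(-104) = (155*(75 + 55))*(-104) = (155*130)*(-104) = 20150*(-104) = -2095600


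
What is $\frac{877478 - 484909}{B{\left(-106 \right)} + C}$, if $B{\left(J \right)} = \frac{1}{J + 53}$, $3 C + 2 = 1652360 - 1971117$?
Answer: $- \frac{20806157}{5631410} \approx -3.6947$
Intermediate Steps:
$C = -106253$ ($C = - \frac{2}{3} + \frac{1652360 - 1971117}{3} = - \frac{2}{3} + \frac{1}{3} \left(-318757\right) = - \frac{2}{3} - \frac{318757}{3} = -106253$)
$B{\left(J \right)} = \frac{1}{53 + J}$
$\frac{877478 - 484909}{B{\left(-106 \right)} + C} = \frac{877478 - 484909}{\frac{1}{53 - 106} - 106253} = \frac{392569}{\frac{1}{-53} - 106253} = \frac{392569}{- \frac{1}{53} - 106253} = \frac{392569}{- \frac{5631410}{53}} = 392569 \left(- \frac{53}{5631410}\right) = - \frac{20806157}{5631410}$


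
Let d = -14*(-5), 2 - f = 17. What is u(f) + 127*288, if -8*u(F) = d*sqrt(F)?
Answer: 36576 - 35*I*sqrt(15)/4 ≈ 36576.0 - 33.889*I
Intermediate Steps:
f = -15 (f = 2 - 1*17 = 2 - 17 = -15)
d = 70
u(F) = -35*sqrt(F)/4
u(f) + 127*288 = -35*I*sqrt(15)/4 + 127*288 = -35*I*sqrt(15)/4 + 36576 = 36576 - 35*I*sqrt(15)/4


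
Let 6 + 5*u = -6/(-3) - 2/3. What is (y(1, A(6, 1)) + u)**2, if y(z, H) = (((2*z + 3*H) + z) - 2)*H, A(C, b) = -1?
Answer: 256/225 ≈ 1.1378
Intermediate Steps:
y(z, H) = H*(-2 + 3*H + 3*z) (y(z, H) = ((3*H + 3*z) - 2)*H = (-2 + 3*H + 3*z)*H = H*(-2 + 3*H + 3*z))
u = -14/15 (u = -6/5 + (-6/(-3) - 2/3)/5 = -6/5 + (-6*(-1/3) - 2*1/3)/5 = -6/5 + (2 - 2/3)/5 = -6/5 + (1/5)*(4/3) = -6/5 + 4/15 = -14/15 ≈ -0.93333)
(y(1, A(6, 1)) + u)**2 = (-(-2 + 3*(-1) + 3*1) - 14/15)**2 = (-(-2 - 3 + 3) - 14/15)**2 = (-1*(-2) - 14/15)**2 = (2 - 14/15)**2 = (16/15)**2 = 256/225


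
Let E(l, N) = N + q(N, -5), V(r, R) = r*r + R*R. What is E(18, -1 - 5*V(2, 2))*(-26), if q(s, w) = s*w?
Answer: -4264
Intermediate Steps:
V(r, R) = R**2 + r**2 (V(r, R) = r**2 + R**2 = R**2 + r**2)
E(l, N) = -4*N (E(l, N) = N + N*(-5) = N - 5*N = -4*N)
E(18, -1 - 5*V(2, 2))*(-26) = -4*(-1 - 5*(2**2 + 2**2))*(-26) = -4*(-1 - 5*(4 + 4))*(-26) = -4*(-1 - 5*8)*(-26) = -4*(-1 - 40)*(-26) = -4*(-41)*(-26) = 164*(-26) = -4264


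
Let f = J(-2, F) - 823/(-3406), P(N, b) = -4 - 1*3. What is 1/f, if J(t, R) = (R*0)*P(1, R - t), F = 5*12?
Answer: 3406/823 ≈ 4.1385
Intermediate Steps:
F = 60
P(N, b) = -7 (P(N, b) = -4 - 3 = -7)
J(t, R) = 0 (J(t, R) = (R*0)*(-7) = 0*(-7) = 0)
f = 823/3406 (f = 0 - 823/(-3406) = 0 - 823*(-1/3406) = 0 + 823/3406 = 823/3406 ≈ 0.24163)
1/f = 1/(823/3406) = 3406/823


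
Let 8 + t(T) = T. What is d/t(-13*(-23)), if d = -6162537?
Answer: -2054179/97 ≈ -21177.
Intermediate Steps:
t(T) = -8 + T
d/t(-13*(-23)) = -6162537/(-8 - 13*(-23)) = -6162537/(-8 + 299) = -6162537/291 = -6162537*1/291 = -2054179/97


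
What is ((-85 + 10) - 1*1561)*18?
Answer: -29448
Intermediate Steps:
((-85 + 10) - 1*1561)*18 = (-75 - 1561)*18 = -1636*18 = -29448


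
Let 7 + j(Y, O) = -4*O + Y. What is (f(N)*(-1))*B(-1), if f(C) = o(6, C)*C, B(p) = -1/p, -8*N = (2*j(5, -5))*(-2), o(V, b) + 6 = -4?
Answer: 90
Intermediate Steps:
o(V, b) = -10 (o(V, b) = -6 - 4 = -10)
j(Y, O) = -7 + Y - 4*O (j(Y, O) = -7 + (-4*O + Y) = -7 + (Y - 4*O) = -7 + Y - 4*O)
N = 9 (N = -2*(-7 + 5 - 4*(-5))*(-2)/8 = -2*(-7 + 5 + 20)*(-2)/8 = -2*18*(-2)/8 = -9*(-2)/2 = -⅛*(-72) = 9)
f(C) = -10*C
(f(N)*(-1))*B(-1) = (-10*9*(-1))*(-1/(-1)) = (-90*(-1))*(-1*(-1)) = 90*1 = 90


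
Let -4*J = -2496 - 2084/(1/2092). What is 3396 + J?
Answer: 1093952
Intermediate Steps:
J = 1090556 (J = -(-2496 - 2084/(1/2092))/4 = -(-2496 - 2084/1/2092)/4 = -(-2496 - 2084*2092)/4 = -(-2496 - 4359728)/4 = -¼*(-4362224) = 1090556)
3396 + J = 3396 + 1090556 = 1093952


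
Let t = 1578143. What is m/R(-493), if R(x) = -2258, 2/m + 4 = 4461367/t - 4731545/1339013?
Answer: 162550307143/863758140232800 ≈ 0.00018819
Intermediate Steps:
m = -162550307143/382532391600 (m = 2/(-4 + (4461367/1578143 - 4731545/1339013)) = 2/(-4 + (4461367*(1/1578143) - 4731545*1/1339013)) = 2/(-4 + (4461367/1578143 - 363965/103001)) = 2/(-4 - 114863554628/162550307143) = 2/(-765064783200/162550307143) = 2*(-162550307143/765064783200) = -162550307143/382532391600 ≈ -0.42493)
m/R(-493) = -162550307143/382532391600/(-2258) = -162550307143/382532391600*(-1/2258) = 162550307143/863758140232800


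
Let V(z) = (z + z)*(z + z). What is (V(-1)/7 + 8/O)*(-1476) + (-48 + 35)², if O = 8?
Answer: -15053/7 ≈ -2150.4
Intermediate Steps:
V(z) = 4*z² (V(z) = (2*z)*(2*z) = 4*z²)
(V(-1)/7 + 8/O)*(-1476) + (-48 + 35)² = ((4*(-1)²)/7 + 8/8)*(-1476) + (-48 + 35)² = ((4*1)*(⅐) + 8*(⅛))*(-1476) + (-13)² = (4*(⅐) + 1)*(-1476) + 169 = (4/7 + 1)*(-1476) + 169 = (11/7)*(-1476) + 169 = -16236/7 + 169 = -15053/7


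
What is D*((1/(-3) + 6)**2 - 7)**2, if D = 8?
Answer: 408608/81 ≈ 5044.5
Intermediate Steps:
D*((1/(-3) + 6)**2 - 7)**2 = 8*((1/(-3) + 6)**2 - 7)**2 = 8*((-1/3 + 6)**2 - 7)**2 = 8*((17/3)**2 - 7)**2 = 8*(289/9 - 7)**2 = 8*(226/9)**2 = 8*(51076/81) = 408608/81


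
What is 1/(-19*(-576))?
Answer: 1/10944 ≈ 9.1374e-5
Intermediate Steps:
1/(-19*(-576)) = 1/10944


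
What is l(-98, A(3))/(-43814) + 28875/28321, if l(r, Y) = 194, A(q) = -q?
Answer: 629817488/620428147 ≈ 1.0151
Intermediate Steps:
l(-98, A(3))/(-43814) + 28875/28321 = 194/(-43814) + 28875/28321 = 194*(-1/43814) + 28875*(1/28321) = -97/21907 + 28875/28321 = 629817488/620428147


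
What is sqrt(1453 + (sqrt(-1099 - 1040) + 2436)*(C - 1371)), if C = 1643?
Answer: sqrt(664045 + 272*I*sqrt(2139)) ≈ 814.93 + 7.718*I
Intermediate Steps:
sqrt(1453 + (sqrt(-1099 - 1040) + 2436)*(C - 1371)) = sqrt(1453 + (sqrt(-1099 - 1040) + 2436)*(1643 - 1371)) = sqrt(1453 + (sqrt(-2139) + 2436)*272) = sqrt(1453 + (I*sqrt(2139) + 2436)*272) = sqrt(1453 + (2436 + I*sqrt(2139))*272) = sqrt(1453 + (662592 + 272*I*sqrt(2139))) = sqrt(664045 + 272*I*sqrt(2139))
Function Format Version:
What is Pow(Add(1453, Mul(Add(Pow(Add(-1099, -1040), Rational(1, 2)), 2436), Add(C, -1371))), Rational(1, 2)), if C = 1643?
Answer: Pow(Add(664045, Mul(272, I, Pow(2139, Rational(1, 2)))), Rational(1, 2)) ≈ Add(814.93, Mul(7.718, I))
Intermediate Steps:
Pow(Add(1453, Mul(Add(Pow(Add(-1099, -1040), Rational(1, 2)), 2436), Add(C, -1371))), Rational(1, 2)) = Pow(Add(1453, Mul(Add(Pow(Add(-1099, -1040), Rational(1, 2)), 2436), Add(1643, -1371))), Rational(1, 2)) = Pow(Add(1453, Mul(Add(Pow(-2139, Rational(1, 2)), 2436), 272)), Rational(1, 2)) = Pow(Add(1453, Mul(Add(Mul(I, Pow(2139, Rational(1, 2))), 2436), 272)), Rational(1, 2)) = Pow(Add(1453, Mul(Add(2436, Mul(I, Pow(2139, Rational(1, 2)))), 272)), Rational(1, 2)) = Pow(Add(1453, Add(662592, Mul(272, I, Pow(2139, Rational(1, 2))))), Rational(1, 2)) = Pow(Add(664045, Mul(272, I, Pow(2139, Rational(1, 2)))), Rational(1, 2))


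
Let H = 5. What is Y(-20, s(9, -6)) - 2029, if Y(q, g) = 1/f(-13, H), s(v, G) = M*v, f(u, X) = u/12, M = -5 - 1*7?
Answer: -26389/13 ≈ -2029.9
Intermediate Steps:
M = -12 (M = -5 - 7 = -12)
f(u, X) = u/12 (f(u, X) = u*(1/12) = u/12)
s(v, G) = -12*v
Y(q, g) = -12/13 (Y(q, g) = 1/((1/12)*(-13)) = 1/(-13/12) = -12/13)
Y(-20, s(9, -6)) - 2029 = -12/13 - 2029 = -26389/13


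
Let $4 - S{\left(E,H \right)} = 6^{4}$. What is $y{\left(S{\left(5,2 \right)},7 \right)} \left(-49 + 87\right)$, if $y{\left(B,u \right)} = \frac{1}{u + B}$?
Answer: $- \frac{38}{1285} \approx -0.029572$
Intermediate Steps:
$S{\left(E,H \right)} = -1292$ ($S{\left(E,H \right)} = 4 - 6^{4} = 4 - 1296 = -1292$)
$y{\left(B,u \right)} = \frac{1}{B + u}$
$y{\left(S{\left(5,2 \right)},7 \right)} \left(-49 + 87\right) = \frac{-49 + 87}{-1292 + 7} = \frac{1}{-1285} \cdot 38 = \left(- \frac{1}{1285}\right) 38 = - \frac{38}{1285}$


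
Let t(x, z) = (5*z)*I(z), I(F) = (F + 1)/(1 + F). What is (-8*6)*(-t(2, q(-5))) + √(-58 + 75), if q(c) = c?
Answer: -1200 + √17 ≈ -1195.9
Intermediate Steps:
I(F) = 1 (I(F) = (1 + F)/(1 + F) = 1)
t(x, z) = 5*z (t(x, z) = (5*z)*1 = 5*z)
(-8*6)*(-t(2, q(-5))) + √(-58 + 75) = (-8*6)*(-5*(-5)) + √(-58 + 75) = -(-48)*(-25) + √17 = -48*25 + √17 = -1200 + √17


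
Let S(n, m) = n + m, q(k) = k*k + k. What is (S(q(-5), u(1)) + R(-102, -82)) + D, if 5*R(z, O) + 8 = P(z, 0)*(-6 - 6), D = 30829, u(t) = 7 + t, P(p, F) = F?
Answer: 154277/5 ≈ 30855.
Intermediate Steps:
q(k) = k + k² (q(k) = k² + k = k + k²)
S(n, m) = m + n
R(z, O) = -8/5 (R(z, O) = -8/5 + (0*(-6 - 6))/5 = -8/5 + (0*(-12))/5 = -8/5 + (⅕)*0 = -8/5 + 0 = -8/5)
(S(q(-5), u(1)) + R(-102, -82)) + D = (((7 + 1) - 5*(1 - 5)) - 8/5) + 30829 = ((8 - 5*(-4)) - 8/5) + 30829 = ((8 + 20) - 8/5) + 30829 = (28 - 8/5) + 30829 = 132/5 + 30829 = 154277/5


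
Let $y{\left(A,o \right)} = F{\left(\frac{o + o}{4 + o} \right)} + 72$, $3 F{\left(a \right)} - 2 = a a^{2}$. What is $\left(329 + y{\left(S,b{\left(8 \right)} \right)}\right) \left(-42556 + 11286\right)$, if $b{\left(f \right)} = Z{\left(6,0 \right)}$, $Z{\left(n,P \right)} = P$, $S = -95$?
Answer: $- \frac{37680350}{3} \approx -1.256 \cdot 10^{7}$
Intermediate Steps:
$b{\left(f \right)} = 0$
$F{\left(a \right)} = \frac{2}{3} + \frac{a^{3}}{3}$ ($F{\left(a \right)} = \frac{2}{3} + \frac{a a^{2}}{3} = \frac{2}{3} + \frac{a^{3}}{3}$)
$y{\left(A,o \right)} = \frac{218}{3} + \frac{8 o^{3}}{3 \left(4 + o\right)^{3}}$ ($y{\left(A,o \right)} = \left(\frac{2}{3} + \frac{\left(\frac{o + o}{4 + o}\right)^{3}}{3}\right) + 72 = \left(\frac{2}{3} + \frac{\left(\frac{2 o}{4 + o}\right)^{3}}{3}\right) + 72 = \left(\frac{2}{3} + \frac{8 o^{3} \frac{1}{\left(4 + o\right)^{3}}}{3}\right) + 72 = \left(\frac{2}{3} + \frac{8 o^{3}}{3 \left(4 + o\right)^{3}}\right) + 72 = \frac{218}{3} + \frac{8 o^{3}}{3 \left(4 + o\right)^{3}}$)
$\left(329 + y{\left(S,b{\left(8 \right)} \right)}\right) \left(-42556 + 11286\right) = \left(329 + \left(\frac{218}{3} + \frac{8 \cdot 0^{3}}{3 \left(4 + 0\right)^{3}}\right)\right) \left(-42556 + 11286\right) = \left(329 + \left(\frac{218}{3} + \frac{8}{3} \cdot 0 \cdot \frac{1}{64}\right)\right) \left(-31270\right) = \left(329 + \left(\frac{218}{3} + 0\right)\right) \left(-31270\right) = \left(329 + \frac{218}{3}\right) \left(-31270\right) = \frac{1205}{3} \left(-31270\right) = - \frac{37680350}{3}$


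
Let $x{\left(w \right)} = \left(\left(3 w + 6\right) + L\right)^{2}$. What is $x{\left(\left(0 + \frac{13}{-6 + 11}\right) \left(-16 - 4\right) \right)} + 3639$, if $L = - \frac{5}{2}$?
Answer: $\frac{107581}{4} \approx 26895.0$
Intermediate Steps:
$L = - \frac{5}{2}$ ($L = \left(-5\right) \frac{1}{2} = - \frac{5}{2} \approx -2.5$)
$x{\left(w \right)} = \left(\frac{7}{2} + 3 w\right)^{2}$ ($x{\left(w \right)} = \left(\left(3 w + 6\right) - \frac{5}{2}\right)^{2} = \left(\left(6 + 3 w\right) - \frac{5}{2}\right)^{2} = \left(\frac{7}{2} + 3 w\right)^{2}$)
$x{\left(\left(0 + \frac{13}{-6 + 11}\right) \left(-16 - 4\right) \right)} + 3639 = \frac{\left(7 + 6 \left(0 + \frac{13}{-6 + 11}\right) \left(-16 - 4\right)\right)^{2}}{4} + 3639 = \frac{\left(7 + 6 \left(0 + \frac{13}{5}\right) \left(-20\right)\right)^{2}}{4} + 3639 = \frac{\left(7 + 6 \cdot \frac{13}{5} \left(-20\right)\right)^{2}}{4} + 3639 = \frac{\left(7 + 6 \left(-52\right)\right)^{2}}{4} + 3639 = \frac{\left(7 - 312\right)^{2}}{4} + 3639 = \frac{\left(-305\right)^{2}}{4} + 3639 = \frac{1}{4} \cdot 93025 + 3639 = \frac{93025}{4} + 3639 = \frac{107581}{4}$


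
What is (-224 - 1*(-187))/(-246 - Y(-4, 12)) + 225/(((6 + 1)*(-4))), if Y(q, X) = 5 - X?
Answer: -52739/6692 ≈ -7.8809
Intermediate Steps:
(-224 - 1*(-187))/(-246 - Y(-4, 12)) + 225/(((6 + 1)*(-4))) = (-224 - 1*(-187))/(-246 - (5 - 1*12)) + 225/(((6 + 1)*(-4))) = (-224 + 187)/(-246 - (5 - 12)) + 225/((7*(-4))) = -37/(-246 - 1*(-7)) + 225/(-28) = -37/(-246 + 7) + 225*(-1/28) = -37/(-239) - 225/28 = -37*(-1/239) - 225/28 = 37/239 - 225/28 = -52739/6692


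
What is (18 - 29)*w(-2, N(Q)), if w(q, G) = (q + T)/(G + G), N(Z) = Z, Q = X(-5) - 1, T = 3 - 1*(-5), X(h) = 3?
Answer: -33/2 ≈ -16.500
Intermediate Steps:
T = 8 (T = 3 + 5 = 8)
Q = 2 (Q = 3 - 1 = 2)
w(q, G) = (8 + q)/(2*G) (w(q, G) = (q + 8)/(G + G) = (8 + q)/((2*G)) = (8 + q)*(1/(2*G)) = (8 + q)/(2*G))
(18 - 29)*w(-2, N(Q)) = (18 - 29)*((½)*(8 - 2)/2) = -11*6/(2*2) = -11*3/2 = -33/2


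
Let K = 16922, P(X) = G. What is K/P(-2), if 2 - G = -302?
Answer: 8461/152 ≈ 55.664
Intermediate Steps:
G = 304 (G = 2 - 1*(-302) = 2 + 302 = 304)
P(X) = 304
K/P(-2) = 16922/304 = 16922*(1/304) = 8461/152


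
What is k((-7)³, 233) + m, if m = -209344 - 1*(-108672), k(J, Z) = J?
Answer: -101015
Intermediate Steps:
m = -100672 (m = -209344 + 108672 = -100672)
k((-7)³, 233) + m = (-7)³ - 100672 = -343 - 100672 = -101015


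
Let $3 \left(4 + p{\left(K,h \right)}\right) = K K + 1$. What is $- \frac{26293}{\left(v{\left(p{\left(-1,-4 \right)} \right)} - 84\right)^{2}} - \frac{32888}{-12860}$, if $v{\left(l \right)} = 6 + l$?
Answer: $- \frac{271282963}{191408240} \approx -1.4173$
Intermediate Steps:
$p{\left(K,h \right)} = - \frac{11}{3} + \frac{K^{2}}{3}$ ($p{\left(K,h \right)} = -4 + \frac{K K + 1}{3} = -4 + \frac{K^{2} + 1}{3} = -4 + \frac{1 + K^{2}}{3} = -4 + \left(\frac{1}{3} + \frac{K^{2}}{3}\right) = - \frac{11}{3} + \frac{K^{2}}{3}$)
$- \frac{26293}{\left(v{\left(p{\left(-1,-4 \right)} \right)} - 84\right)^{2}} - \frac{32888}{-12860} = - \frac{26293}{\left(\left(6 - \left(\frac{11}{3} - \frac{\left(-1\right)^{2}}{3}\right)\right) - 84\right)^{2}} - \frac{32888}{-12860} = - \frac{26293}{\left(\left(6 + \left(- \frac{11}{3} + \frac{1}{3} \cdot 1\right)\right) - 84\right)^{2}} - - \frac{8222}{3215} = - \frac{26293}{\left(\left(6 + \left(- \frac{11}{3} + \frac{1}{3}\right)\right) - 84\right)^{2}} + \frac{8222}{3215} = - \frac{26293}{\left(\left(6 - \frac{10}{3}\right) - 84\right)^{2}} + \frac{8222}{3215} = - \frac{26293}{\left(\frac{8}{3} - 84\right)^{2}} + \frac{8222}{3215} = - \frac{26293}{\left(- \frac{244}{3}\right)^{2}} + \frac{8222}{3215} = - \frac{26293}{\frac{59536}{9}} + \frac{8222}{3215} = \left(-26293\right) \frac{9}{59536} + \frac{8222}{3215} = - \frac{236637}{59536} + \frac{8222}{3215} = - \frac{271282963}{191408240}$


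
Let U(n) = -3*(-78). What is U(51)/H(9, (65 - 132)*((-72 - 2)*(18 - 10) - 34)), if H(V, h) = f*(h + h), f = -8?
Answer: -117/335536 ≈ -0.00034870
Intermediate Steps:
H(V, h) = -16*h (H(V, h) = -8*(h + h) = -16*h)
U(n) = 234
U(51)/H(9, (65 - 132)*((-72 - 2)*(18 - 10) - 34)) = 234/((-16*(65 - 132)*((-72 - 2)*(18 - 10) - 34))) = 234/((-(-1072)*(-74*8 - 34))) = 234/((-(-1072)*(-592 - 34))) = 234/((-(-1072)*(-626))) = 234/((-16*41942)) = 234/(-671072) = 234*(-1/671072) = -117/335536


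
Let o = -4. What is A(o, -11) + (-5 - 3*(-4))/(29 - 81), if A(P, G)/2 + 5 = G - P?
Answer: -1255/52 ≈ -24.135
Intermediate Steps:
A(P, G) = -10 - 2*P + 2*G (A(P, G) = -10 + 2*(G - P) = -10 + (-2*P + 2*G) = -10 - 2*P + 2*G)
A(o, -11) + (-5 - 3*(-4))/(29 - 81) = (-10 - 2*(-4) + 2*(-11)) + (-5 - 3*(-4))/(29 - 81) = (-10 + 8 - 22) + (-5 + 12)/(-52) = -24 + 7*(-1/52) = -24 - 7/52 = -1255/52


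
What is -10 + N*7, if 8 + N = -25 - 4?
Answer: -269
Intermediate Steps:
N = -37 (N = -8 + (-25 - 4) = -8 - 29 = -37)
-10 + N*7 = -10 - 37*7 = -10 - 259 = -269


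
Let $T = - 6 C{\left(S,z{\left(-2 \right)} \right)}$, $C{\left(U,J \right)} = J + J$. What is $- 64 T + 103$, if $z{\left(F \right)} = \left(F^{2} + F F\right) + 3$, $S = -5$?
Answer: $8551$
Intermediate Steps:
$z{\left(F \right)} = 3 + 2 F^{2}$ ($z{\left(F \right)} = \left(F^{2} + F^{2}\right) + 3 = 2 F^{2} + 3 = 3 + 2 F^{2}$)
$C{\left(U,J \right)} = 2 J$
$T = -132$ ($T = - 6 \cdot 2 \left(3 + 2 \left(-2\right)^{2}\right) = - 6 \cdot 2 \left(3 + 2 \cdot 4\right) = - 6 \cdot 2 \left(3 + 8\right) = - 6 \cdot 2 \cdot 11 = \left(-6\right) 22 = -132$)
$- 64 T + 103 = \left(-64\right) \left(-132\right) + 103 = 8448 + 103 = 8551$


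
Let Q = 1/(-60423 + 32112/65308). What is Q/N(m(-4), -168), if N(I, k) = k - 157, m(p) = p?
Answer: 16327/320618445225 ≈ 5.0923e-8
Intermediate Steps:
N(I, k) = -157 + k
Q = -16327/986518293 (Q = 1/(-60423 + 32112*(1/65308)) = 1/(-60423 + 8028/16327) = 1/(-986518293/16327) = -16327/986518293 ≈ -1.6550e-5)
Q/N(m(-4), -168) = -16327/(986518293*(-157 - 168)) = -16327/986518293/(-325) = -16327/986518293*(-1/325) = 16327/320618445225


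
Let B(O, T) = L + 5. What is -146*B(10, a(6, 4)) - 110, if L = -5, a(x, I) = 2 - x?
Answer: -110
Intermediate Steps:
B(O, T) = 0 (B(O, T) = -5 + 5 = 0)
-146*B(10, a(6, 4)) - 110 = -146*0 - 110 = 0 - 110 = -110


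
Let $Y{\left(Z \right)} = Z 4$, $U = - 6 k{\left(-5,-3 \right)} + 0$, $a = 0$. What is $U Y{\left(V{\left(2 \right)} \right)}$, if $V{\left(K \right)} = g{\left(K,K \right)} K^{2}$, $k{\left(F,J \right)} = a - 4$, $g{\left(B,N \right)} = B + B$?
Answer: $1536$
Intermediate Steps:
$g{\left(B,N \right)} = 2 B$
$k{\left(F,J \right)} = -4$ ($k{\left(F,J \right)} = 0 - 4 = -4$)
$V{\left(K \right)} = 2 K^{3}$ ($V{\left(K \right)} = 2 K K^{2} = 2 K^{3}$)
$U = 24$ ($U = \left(-6\right) \left(-4\right) + 0 = 24 + 0 = 24$)
$Y{\left(Z \right)} = 4 Z$
$U Y{\left(V{\left(2 \right)} \right)} = 24 \cdot 4 \cdot 2 \cdot 2^{3} = 24 \cdot 4 \cdot 2 \cdot 8 = 24 \cdot 4 \cdot 16 = 24 \cdot 64 = 1536$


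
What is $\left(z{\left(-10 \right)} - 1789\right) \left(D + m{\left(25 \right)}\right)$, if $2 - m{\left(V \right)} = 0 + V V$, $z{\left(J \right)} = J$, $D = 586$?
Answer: $66563$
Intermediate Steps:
$m{\left(V \right)} = 2 - V^{2}$ ($m{\left(V \right)} = 2 - \left(0 + V V\right) = 2 - \left(0 + V^{2}\right) = 2 - V^{2}$)
$\left(z{\left(-10 \right)} - 1789\right) \left(D + m{\left(25 \right)}\right) = \left(-10 - 1789\right) \left(586 + \left(2 - 25^{2}\right)\right) = - 1799 \left(586 + \left(2 - 625\right)\right) = - 1799 \left(586 - 623\right) = \left(-1799\right) \left(-37\right) = 66563$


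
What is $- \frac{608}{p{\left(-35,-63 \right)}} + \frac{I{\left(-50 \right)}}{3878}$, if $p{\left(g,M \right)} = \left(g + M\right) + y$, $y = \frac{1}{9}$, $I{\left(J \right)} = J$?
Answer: $\frac{10588183}{1708259} \approx 6.1982$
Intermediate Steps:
$y = \frac{1}{9} \approx 0.11111$
$p{\left(g,M \right)} = \frac{1}{9} + M + g$ ($p{\left(g,M \right)} = \left(g + M\right) + \frac{1}{9} = \left(M + g\right) + \frac{1}{9} = \frac{1}{9} + M + g$)
$- \frac{608}{p{\left(-35,-63 \right)}} + \frac{I{\left(-50 \right)}}{3878} = - \frac{608}{\frac{1}{9} - 63 - 35} - \frac{50}{3878} = - \frac{608}{- \frac{881}{9}} - \frac{25}{1939} = \left(-608\right) \left(- \frac{9}{881}\right) - \frac{25}{1939} = \frac{5472}{881} - \frac{25}{1939} = \frac{10588183}{1708259}$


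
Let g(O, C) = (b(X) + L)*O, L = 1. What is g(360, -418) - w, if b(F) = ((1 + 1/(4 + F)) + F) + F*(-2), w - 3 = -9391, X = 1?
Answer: 9820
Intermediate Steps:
w = -9388 (w = 3 - 9391 = -9388)
b(F) = 1 + 1/(4 + F) - F (b(F) = (1 + F + 1/(4 + F)) - 2*F = 1 + 1/(4 + F) - F)
g(O, C) = 6*O/5 (g(O, C) = ((5 - 1*1² - 3*1)/(4 + 1) + 1)*O = ((5 - 1*1 - 3)/5 + 1)*O = ((5 - 1 - 3)/5 + 1)*O = ((⅕)*1 + 1)*O = (⅕ + 1)*O = 6*O/5)
g(360, -418) - w = (6/5)*360 - 1*(-9388) = 432 + 9388 = 9820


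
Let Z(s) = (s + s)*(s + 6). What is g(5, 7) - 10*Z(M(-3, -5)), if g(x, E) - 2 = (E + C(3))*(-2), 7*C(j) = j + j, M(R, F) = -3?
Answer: 1164/7 ≈ 166.29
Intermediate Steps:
C(j) = 2*j/7 (C(j) = (j + j)/7 = (2*j)/7 = 2*j/7)
g(x, E) = 2/7 - 2*E (g(x, E) = 2 + (E + (2/7)*3)*(-2) = 2 + (E + 6/7)*(-2) = 2 + (6/7 + E)*(-2) = 2 + (-12/7 - 2*E) = 2/7 - 2*E)
Z(s) = 2*s*(6 + s) (Z(s) = (2*s)*(6 + s) = 2*s*(6 + s))
g(5, 7) - 10*Z(M(-3, -5)) = (2/7 - 2*7) - 20*(-3)*(6 - 3) = (2/7 - 14) - 20*(-3)*3 = -96/7 - 10*(-18) = -96/7 + 180 = 1164/7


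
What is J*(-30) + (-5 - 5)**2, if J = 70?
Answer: -2000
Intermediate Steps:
J*(-30) + (-5 - 5)**2 = 70*(-30) + (-5 - 5)**2 = -2100 + (-10)**2 = -2100 + 100 = -2000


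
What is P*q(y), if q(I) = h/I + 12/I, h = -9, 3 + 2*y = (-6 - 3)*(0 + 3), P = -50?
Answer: 10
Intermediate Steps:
y = -15 (y = -3/2 + ((-6 - 3)*(0 + 3))/2 = -3/2 + (-9*3)/2 = -3/2 + (½)*(-27) = -3/2 - 27/2 = -15)
q(I) = 3/I (q(I) = -9/I + 12/I = 3/I)
P*q(y) = -150/(-15) = -150*(-1)/15 = -50*(-⅕) = 10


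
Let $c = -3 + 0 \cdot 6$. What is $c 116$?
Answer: $-348$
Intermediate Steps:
$c = -3$ ($c = -3 + 0 = -3$)
$c 116 = \left(-3\right) 116 = -348$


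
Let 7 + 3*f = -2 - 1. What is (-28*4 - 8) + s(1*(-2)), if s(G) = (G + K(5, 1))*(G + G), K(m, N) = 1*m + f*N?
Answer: -356/3 ≈ -118.67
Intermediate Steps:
f = -10/3 (f = -7/3 + (-2 - 1)/3 = -7/3 + (⅓)*(-3) = -7/3 - 1 = -10/3 ≈ -3.3333)
K(m, N) = m - 10*N/3 (K(m, N) = 1*m - 10*N/3 = m - 10*N/3)
s(G) = 2*G*(5/3 + G) (s(G) = (G + (5 - 10/3*1))*(G + G) = (G + (5 - 10/3))*(2*G) = (G + 5/3)*(2*G) = (5/3 + G)*(2*G) = 2*G*(5/3 + G))
(-28*4 - 8) + s(1*(-2)) = (-28*4 - 8) + 2*(1*(-2))*(5 + 3*(1*(-2)))/3 = (-112 - 8) + (⅔)*(-2)*(5 + 3*(-2)) = -120 + (⅔)*(-2)*(5 - 6) = -120 + (⅔)*(-2)*(-1) = -120 + 4/3 = -356/3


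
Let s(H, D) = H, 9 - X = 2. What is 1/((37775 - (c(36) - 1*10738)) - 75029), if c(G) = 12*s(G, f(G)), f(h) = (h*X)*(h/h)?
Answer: -1/26948 ≈ -3.7108e-5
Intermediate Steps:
X = 7 (X = 9 - 1*2 = 9 - 2 = 7)
f(h) = 7*h (f(h) = (h*7)*(h/h) = (7*h)*1 = 7*h)
c(G) = 12*G
1/((37775 - (c(36) - 1*10738)) - 75029) = 1/((37775 - (12*36 - 1*10738)) - 75029) = 1/((37775 - (432 - 10738)) - 75029) = 1/((37775 - 1*(-10306)) - 75029) = 1/((37775 + 10306) - 75029) = 1/(48081 - 75029) = 1/(-26948) = -1/26948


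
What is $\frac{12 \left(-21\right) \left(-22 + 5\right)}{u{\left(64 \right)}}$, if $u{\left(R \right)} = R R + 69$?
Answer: $\frac{36}{35} \approx 1.0286$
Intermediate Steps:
$u{\left(R \right)} = 69 + R^{2}$ ($u{\left(R \right)} = R^{2} + 69 = 69 + R^{2}$)
$\frac{12 \left(-21\right) \left(-22 + 5\right)}{u{\left(64 \right)}} = \frac{12 \left(-21\right) \left(-22 + 5\right)}{69 + 64^{2}} = \frac{\left(-252\right) \left(-17\right)}{69 + 4096} = \frac{4284}{4165} = 4284 \cdot \frac{1}{4165} = \frac{36}{35}$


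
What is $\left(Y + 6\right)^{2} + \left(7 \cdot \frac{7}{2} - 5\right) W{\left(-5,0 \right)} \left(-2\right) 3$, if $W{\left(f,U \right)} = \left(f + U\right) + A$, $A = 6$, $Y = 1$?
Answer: $-68$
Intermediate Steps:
$W{\left(f,U \right)} = 6 + U + f$ ($W{\left(f,U \right)} = \left(f + U\right) + 6 = \left(U + f\right) + 6 = 6 + U + f$)
$\left(Y + 6\right)^{2} + \left(7 \cdot \frac{7}{2} - 5\right) W{\left(-5,0 \right)} \left(-2\right) 3 = \left(1 + 6\right)^{2} + \left(7 \cdot \frac{7}{2} - 5\right) \left(6 + 0 - 5\right) \left(-2\right) 3 = 7^{2} + \left(7 \cdot 7 \cdot \frac{1}{2} - 5\right) 1 \left(-2\right) 3 = 49 + \left(7 \cdot \frac{7}{2} - 5\right) \left(\left(-2\right) 3\right) = 49 + \left(\frac{49}{2} - 5\right) \left(-6\right) = 49 + \frac{39}{2} \left(-6\right) = 49 - 117 = -68$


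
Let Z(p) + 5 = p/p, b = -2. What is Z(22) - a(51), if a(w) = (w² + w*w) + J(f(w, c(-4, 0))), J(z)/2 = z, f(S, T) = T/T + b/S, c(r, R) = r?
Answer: -265604/51 ≈ -5207.9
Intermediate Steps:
f(S, T) = 1 - 2/S (f(S, T) = T/T - 2/S = 1 - 2/S)
J(z) = 2*z
a(w) = 2*w² + 2*(-2 + w)/w (a(w) = (w² + w*w) + 2*((-2 + w)/w) = (w² + w²) + 2*(-2 + w)/w = 2*w² + 2*(-2 + w)/w)
Z(p) = -4 (Z(p) = -5 + p/p = -5 + 1 = -4)
Z(22) - a(51) = -4 - (2 - 4/51 + 2*51²) = -4 - (2 - 4*1/51 + 2*2601) = -4 - (2 - 4/51 + 5202) = -4 - 1*265400/51 = -4 - 265400/51 = -265604/51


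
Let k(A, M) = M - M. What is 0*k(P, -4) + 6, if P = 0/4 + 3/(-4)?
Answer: 6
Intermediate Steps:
P = -¾ (P = 0*(¼) + 3*(-¼) = 0 - ¾ = -¾ ≈ -0.75000)
k(A, M) = 0
0*k(P, -4) + 6 = 0*0 + 6 = 0 + 6 = 6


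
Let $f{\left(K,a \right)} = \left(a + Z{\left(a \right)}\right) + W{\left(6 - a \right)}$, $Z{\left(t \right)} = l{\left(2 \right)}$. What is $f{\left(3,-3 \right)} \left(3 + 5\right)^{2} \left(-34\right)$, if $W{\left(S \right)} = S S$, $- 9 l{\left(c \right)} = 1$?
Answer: $- \frac{1525376}{9} \approx -1.6949 \cdot 10^{5}$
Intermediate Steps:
$l{\left(c \right)} = - \frac{1}{9}$ ($l{\left(c \right)} = \left(- \frac{1}{9}\right) 1 = - \frac{1}{9}$)
$W{\left(S \right)} = S^{2}$
$Z{\left(t \right)} = - \frac{1}{9}$
$f{\left(K,a \right)} = - \frac{1}{9} + a + \left(6 - a\right)^{2}$ ($f{\left(K,a \right)} = \left(a - \frac{1}{9}\right) + \left(6 - a\right)^{2} = \left(- \frac{1}{9} + a\right) + \left(6 - a\right)^{2} = - \frac{1}{9} + a + \left(6 - a\right)^{2}$)
$f{\left(3,-3 \right)} \left(3 + 5\right)^{2} \left(-34\right) = \left(\frac{323}{9} + \left(-3\right)^{2} - -33\right) \left(3 + 5\right)^{2} \left(-34\right) = \left(\frac{323}{9} + 9 + 33\right) 8^{2} \left(-34\right) = \frac{701}{9} \cdot 64 \left(-34\right) = \frac{44864}{9} \left(-34\right) = - \frac{1525376}{9}$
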